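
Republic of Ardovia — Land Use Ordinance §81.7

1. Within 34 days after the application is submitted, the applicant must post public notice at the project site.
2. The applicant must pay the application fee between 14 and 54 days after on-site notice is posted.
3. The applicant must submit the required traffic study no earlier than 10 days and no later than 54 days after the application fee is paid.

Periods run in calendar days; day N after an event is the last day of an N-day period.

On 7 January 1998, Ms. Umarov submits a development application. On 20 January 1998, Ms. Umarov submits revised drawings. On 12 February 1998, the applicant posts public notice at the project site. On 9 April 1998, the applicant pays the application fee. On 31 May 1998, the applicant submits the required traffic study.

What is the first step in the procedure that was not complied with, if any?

Step 1

Step 1: 34 days after 7 January 1998 (when the application is submitted) is 10 February 1998; 12 February 1998 misses that deadline by 2 days.
No need to go further; step 1 was not satisfied.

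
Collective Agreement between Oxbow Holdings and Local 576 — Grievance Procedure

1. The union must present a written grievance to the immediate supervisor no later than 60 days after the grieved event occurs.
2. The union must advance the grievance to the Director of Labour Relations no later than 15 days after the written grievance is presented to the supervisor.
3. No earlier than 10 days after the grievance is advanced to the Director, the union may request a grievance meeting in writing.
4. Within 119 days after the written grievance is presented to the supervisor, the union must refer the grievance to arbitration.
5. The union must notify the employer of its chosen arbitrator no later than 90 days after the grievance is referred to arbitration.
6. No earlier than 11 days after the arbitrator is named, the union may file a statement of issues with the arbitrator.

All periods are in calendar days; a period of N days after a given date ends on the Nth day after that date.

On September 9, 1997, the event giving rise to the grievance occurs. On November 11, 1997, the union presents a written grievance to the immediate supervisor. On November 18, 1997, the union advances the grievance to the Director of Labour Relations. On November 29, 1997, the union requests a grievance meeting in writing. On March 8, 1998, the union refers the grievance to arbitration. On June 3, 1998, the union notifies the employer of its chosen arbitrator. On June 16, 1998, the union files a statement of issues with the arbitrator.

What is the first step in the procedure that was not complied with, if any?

Step 1 — counting 60 days from September 9, 1997 (when the grieved event occurs) gives a deadline of November 8, 1997; not done until November 11, 1997, 3 days after the deadline.
Later steps need not be reached.

Step 1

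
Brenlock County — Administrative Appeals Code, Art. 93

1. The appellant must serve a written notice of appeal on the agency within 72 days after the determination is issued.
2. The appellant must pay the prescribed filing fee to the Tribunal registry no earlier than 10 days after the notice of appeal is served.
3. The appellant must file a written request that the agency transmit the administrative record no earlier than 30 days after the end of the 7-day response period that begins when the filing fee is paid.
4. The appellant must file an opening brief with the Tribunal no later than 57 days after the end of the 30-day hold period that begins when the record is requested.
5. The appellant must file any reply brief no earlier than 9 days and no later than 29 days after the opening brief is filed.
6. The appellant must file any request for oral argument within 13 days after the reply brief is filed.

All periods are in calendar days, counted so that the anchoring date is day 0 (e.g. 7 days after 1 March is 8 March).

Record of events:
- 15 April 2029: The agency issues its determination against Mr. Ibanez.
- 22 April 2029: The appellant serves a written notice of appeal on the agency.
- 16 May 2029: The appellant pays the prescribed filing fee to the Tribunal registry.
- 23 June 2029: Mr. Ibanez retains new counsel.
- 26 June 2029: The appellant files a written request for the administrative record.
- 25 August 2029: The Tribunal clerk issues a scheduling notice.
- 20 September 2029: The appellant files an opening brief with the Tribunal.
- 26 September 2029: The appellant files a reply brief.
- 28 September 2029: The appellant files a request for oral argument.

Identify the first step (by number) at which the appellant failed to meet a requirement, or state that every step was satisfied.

Step 5

Step 1: 72 days after 15 April 2029 (when the determination is issued) is 26 June 2029; done 22 April 2029 — timely.
Step 2: the earliest permitted date is 10 days after 22 April 2029 (when the notice of appeal is served), i.e. 2 May 2029; 16 May 2029 is on or after that date.
Step 3: the earliest permitted date is 30 days after 23 May 2029 (end of the 7-day response period, which began when the filing fee is paid on 16 May 2029), i.e. 22 June 2029; done 26 June 2029, after the minimum wait.
Step 4: 57 days after 26 July 2029 (end of the 30-day hold period, which began when the record is requested on 26 June 2029) is 21 September 2029; 20 September 2029 is within that limit.
Step 5: the window is 9–29 days after 20 September 2029 (when the opening brief is filed), so 29 September 2029 through 19 October 2029; done 26 September 2029 — 3 days before the window opened.
That is the first point of non-compliance.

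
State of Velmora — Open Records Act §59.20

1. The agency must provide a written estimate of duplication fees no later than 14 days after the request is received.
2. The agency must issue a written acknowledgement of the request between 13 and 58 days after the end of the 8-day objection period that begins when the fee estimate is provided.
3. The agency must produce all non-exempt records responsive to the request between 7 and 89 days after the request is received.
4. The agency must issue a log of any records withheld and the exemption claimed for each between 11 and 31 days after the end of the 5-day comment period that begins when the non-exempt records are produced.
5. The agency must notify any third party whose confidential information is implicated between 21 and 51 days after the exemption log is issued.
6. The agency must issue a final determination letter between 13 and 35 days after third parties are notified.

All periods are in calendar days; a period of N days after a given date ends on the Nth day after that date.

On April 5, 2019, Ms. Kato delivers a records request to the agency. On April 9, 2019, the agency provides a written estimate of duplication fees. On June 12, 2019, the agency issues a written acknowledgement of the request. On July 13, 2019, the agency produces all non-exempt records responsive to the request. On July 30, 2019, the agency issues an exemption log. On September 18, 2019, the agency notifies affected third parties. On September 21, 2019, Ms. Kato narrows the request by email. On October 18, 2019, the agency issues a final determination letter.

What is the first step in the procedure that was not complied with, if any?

Step 1 — counting 14 days from April 5, 2019 (when the request is received) gives a deadline of April 19, 2019; completed April 9, 2019, before the deadline.
Step 2 — 13 and 58 days from April 17, 2019 (end of the 8-day objection period, which began when the fee estimate is provided on April 9, 2019) are April 30, 2019 and June 14, 2019 respectively; done June 12, 2019 — within the window.
Step 3 — 7 and 89 days from April 5, 2019 (when the request is received) are April 12, 2019 and July 3, 2019 respectively; July 13, 2019 is 10 days past the end of the window.
The analysis stops there.

Step 3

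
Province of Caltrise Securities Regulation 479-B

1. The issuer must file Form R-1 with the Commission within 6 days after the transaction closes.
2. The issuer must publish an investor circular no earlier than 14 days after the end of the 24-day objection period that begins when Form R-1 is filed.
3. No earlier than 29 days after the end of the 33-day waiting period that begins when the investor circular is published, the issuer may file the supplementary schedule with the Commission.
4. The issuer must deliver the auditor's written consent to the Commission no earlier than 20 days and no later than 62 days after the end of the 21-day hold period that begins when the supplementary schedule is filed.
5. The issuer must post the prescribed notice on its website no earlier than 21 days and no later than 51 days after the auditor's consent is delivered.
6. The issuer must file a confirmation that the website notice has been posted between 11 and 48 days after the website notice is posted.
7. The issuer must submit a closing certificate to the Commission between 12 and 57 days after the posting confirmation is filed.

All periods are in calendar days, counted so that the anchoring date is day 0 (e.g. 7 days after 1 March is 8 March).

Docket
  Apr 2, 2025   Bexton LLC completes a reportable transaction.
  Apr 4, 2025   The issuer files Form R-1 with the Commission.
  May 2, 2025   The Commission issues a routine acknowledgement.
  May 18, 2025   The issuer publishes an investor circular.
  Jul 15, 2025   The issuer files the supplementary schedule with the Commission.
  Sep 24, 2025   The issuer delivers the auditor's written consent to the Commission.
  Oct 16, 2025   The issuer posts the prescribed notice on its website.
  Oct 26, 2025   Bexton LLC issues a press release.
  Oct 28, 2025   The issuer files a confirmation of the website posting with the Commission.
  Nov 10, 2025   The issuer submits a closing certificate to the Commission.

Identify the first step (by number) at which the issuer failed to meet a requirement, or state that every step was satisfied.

Step 3

(1) due by Apr 2, 2025 + 6 days = Apr 8, 2025; completed Apr 4, 2025, before the deadline.
(2) permitted from Apr 28, 2025 + 14 days = May 12, 2025 onward; done May 18, 2025 — permitted.
(3) permitted from Jun 20, 2025 + 29 days = Jul 19, 2025 onward; Jul 15, 2025 is 4 days before the earliest permitted date.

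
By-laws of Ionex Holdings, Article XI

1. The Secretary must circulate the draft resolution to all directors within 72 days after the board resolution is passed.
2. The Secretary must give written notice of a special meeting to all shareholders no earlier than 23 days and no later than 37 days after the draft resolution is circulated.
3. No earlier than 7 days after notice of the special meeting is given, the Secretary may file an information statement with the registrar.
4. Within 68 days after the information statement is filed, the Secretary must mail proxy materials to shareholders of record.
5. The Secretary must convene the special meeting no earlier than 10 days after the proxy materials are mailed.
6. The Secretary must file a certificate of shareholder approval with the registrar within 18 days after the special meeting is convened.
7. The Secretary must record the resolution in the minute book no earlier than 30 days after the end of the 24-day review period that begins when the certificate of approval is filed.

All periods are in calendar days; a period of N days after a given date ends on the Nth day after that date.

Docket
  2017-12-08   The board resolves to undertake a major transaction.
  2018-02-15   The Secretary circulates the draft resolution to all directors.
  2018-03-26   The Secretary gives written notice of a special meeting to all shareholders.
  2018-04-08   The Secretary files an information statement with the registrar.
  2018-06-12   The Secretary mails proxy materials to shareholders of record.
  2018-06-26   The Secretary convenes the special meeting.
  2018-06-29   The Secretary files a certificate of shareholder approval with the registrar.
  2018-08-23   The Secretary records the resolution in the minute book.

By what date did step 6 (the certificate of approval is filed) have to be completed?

2018-07-14

Step 6 runs from 2018-06-26, when the special meeting is convened. 18 days after 2018-06-26 is 2018-07-14.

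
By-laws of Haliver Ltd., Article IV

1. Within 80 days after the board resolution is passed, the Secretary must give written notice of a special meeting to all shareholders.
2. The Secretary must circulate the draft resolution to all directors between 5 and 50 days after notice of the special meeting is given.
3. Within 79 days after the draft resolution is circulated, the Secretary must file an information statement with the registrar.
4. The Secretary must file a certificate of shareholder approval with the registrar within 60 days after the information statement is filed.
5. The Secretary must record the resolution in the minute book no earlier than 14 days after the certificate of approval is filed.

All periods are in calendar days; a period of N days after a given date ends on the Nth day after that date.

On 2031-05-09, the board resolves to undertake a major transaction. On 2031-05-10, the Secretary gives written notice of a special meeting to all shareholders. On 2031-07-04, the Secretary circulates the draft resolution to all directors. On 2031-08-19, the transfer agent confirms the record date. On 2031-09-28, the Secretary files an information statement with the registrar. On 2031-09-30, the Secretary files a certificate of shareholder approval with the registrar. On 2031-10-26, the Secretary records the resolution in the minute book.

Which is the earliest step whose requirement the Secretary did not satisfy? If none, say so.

Step 2

Step 1: 80 days after 2031-05-09 (when the board resolution is passed) is 2031-07-28; done 2031-05-10 — timely.
Step 2: the window is 5–50 days after 2031-05-10 (when notice of the special meeting is given), so 2031-05-15 through 2031-06-29; 2031-07-04 is 5 days past the end of the window.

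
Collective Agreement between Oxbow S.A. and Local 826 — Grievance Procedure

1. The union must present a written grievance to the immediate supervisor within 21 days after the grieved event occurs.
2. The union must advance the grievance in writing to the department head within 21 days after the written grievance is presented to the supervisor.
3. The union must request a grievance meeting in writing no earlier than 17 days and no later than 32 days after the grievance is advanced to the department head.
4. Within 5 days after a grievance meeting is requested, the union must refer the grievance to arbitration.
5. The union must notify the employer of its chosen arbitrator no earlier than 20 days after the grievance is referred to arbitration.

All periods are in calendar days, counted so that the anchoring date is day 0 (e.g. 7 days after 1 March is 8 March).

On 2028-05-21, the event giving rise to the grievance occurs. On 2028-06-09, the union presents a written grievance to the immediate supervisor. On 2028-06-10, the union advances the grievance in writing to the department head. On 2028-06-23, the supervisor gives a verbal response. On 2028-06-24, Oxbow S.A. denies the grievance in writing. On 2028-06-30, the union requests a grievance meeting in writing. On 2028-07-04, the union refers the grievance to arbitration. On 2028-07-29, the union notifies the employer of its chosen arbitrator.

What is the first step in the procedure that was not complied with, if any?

None — every step was satisfied

Step 1 — counting 21 days from 2028-05-21 (when the grieved event occurs) gives a deadline of 2028-06-11; done 2028-06-09 — timely.
Step 2 — counting 21 days from 2028-06-09 (when the written grievance is presented to the supervisor) gives a deadline of 2028-06-30; 2028-06-10 is within that limit.
Step 3 — 17 and 32 days from 2028-06-10 (when the grievance is advanced to the department head) are 2028-06-27 and 2028-07-12 respectively; done 2028-06-30 — within the window.
Step 4 — counting 5 days from 2028-06-30 (when a grievance meeting is requested) gives a deadline of 2028-07-05; done 2028-07-04 — timely.
Step 5 — must wait 20 days from 2028-07-04 (when the grievance is referred to arbitration), so not before 2028-07-24; 2028-07-29 is on or after that date.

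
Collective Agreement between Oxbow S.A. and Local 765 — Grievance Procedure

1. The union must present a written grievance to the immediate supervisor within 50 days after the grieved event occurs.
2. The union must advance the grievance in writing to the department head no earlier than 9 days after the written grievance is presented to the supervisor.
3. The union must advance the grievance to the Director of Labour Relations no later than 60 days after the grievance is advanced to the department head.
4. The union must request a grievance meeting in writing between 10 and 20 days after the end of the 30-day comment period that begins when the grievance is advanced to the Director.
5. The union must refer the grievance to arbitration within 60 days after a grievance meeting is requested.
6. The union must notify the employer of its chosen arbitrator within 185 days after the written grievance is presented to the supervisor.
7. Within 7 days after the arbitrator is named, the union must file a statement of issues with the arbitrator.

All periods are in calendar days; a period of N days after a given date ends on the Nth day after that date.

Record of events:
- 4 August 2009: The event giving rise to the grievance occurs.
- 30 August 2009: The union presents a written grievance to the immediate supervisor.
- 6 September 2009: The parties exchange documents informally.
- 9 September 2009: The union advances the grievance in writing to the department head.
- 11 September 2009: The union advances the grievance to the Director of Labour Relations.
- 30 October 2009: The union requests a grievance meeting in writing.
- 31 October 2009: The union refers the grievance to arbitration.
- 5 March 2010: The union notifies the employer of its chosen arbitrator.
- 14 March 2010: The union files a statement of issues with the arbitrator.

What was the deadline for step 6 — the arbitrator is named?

3 March 2010

Step 6 runs from 30 August 2009, when the written grievance is presented to the supervisor. 185 days after 30 August 2009 is 3 March 2010.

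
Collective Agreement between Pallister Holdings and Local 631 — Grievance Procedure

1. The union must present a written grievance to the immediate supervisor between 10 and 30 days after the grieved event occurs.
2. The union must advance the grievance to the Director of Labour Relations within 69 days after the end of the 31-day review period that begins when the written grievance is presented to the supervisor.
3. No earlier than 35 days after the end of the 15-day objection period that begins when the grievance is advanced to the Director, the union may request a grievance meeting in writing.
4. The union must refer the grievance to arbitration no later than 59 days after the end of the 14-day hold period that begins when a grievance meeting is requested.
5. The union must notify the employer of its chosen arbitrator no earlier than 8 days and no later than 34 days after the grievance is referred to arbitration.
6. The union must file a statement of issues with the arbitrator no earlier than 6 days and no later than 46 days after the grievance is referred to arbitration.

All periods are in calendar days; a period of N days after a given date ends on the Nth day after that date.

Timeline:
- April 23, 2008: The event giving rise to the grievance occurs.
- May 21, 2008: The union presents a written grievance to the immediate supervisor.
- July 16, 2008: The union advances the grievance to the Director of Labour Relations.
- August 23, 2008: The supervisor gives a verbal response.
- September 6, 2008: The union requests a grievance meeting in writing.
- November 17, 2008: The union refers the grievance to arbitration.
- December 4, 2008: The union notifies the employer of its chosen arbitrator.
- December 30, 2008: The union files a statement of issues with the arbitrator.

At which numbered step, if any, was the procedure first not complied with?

Step 1: the window is 10–30 days after April 23, 2008 (when the grieved event occurs), so May 3, 2008 through May 23, 2008; May 21, 2008 falls inside that range.
Step 2: 69 days after June 21, 2008 (end of the 31-day review period, which began when the written grievance is presented to the supervisor on May 21, 2008) is August 29, 2008; done July 16, 2008 — timely.
Step 3: the earliest permitted date is 35 days after July 31, 2008 (end of the 15-day objection period, which began when the grievance is advanced to the Director on July 16, 2008), i.e. September 4, 2008; September 6, 2008 is on or after that date.
Step 4: 59 days after September 20, 2008 (end of the 14-day hold period, which began when a grievance meeting is requested on September 6, 2008) is November 18, 2008; November 17, 2008 is within that limit.
Step 5: the window is 8–34 days after November 17, 2008 (when the grievance is referred to arbitration), so November 25, 2008 through December 21, 2008; done December 4, 2008, which is between those dates.
Step 6: the window is 6–46 days after November 17, 2008 (when the grievance is referred to arbitration), so November 23, 2008 through January 2, 2009; done December 30, 2008 — within the window.

None — every step was satisfied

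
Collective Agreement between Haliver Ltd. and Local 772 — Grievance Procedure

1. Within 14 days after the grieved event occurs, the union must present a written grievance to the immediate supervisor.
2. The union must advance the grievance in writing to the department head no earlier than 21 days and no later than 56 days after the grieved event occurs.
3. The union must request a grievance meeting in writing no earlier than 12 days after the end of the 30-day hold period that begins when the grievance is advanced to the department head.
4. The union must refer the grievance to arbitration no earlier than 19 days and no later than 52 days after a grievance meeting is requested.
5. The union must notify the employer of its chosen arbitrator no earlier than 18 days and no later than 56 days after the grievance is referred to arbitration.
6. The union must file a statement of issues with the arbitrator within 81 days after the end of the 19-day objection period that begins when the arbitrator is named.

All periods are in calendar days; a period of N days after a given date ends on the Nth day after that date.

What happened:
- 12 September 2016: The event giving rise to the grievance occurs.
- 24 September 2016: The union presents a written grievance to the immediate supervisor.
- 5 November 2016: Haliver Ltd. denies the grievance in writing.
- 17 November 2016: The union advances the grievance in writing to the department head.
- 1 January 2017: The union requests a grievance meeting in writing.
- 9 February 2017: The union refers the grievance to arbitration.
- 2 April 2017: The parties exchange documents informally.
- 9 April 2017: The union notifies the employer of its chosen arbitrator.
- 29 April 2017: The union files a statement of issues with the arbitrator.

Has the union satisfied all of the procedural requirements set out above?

Step 1: 14 days after 12 September 2016 (when the grieved event occurs) is 26 September 2016; 24 September 2016 is within that limit.
Step 2: the window is 21–56 days after 12 September 2016 (when the grieved event occurs), so 3 October 2016 through 7 November 2016; 17 November 2016 is 10 days past the end of the window.

No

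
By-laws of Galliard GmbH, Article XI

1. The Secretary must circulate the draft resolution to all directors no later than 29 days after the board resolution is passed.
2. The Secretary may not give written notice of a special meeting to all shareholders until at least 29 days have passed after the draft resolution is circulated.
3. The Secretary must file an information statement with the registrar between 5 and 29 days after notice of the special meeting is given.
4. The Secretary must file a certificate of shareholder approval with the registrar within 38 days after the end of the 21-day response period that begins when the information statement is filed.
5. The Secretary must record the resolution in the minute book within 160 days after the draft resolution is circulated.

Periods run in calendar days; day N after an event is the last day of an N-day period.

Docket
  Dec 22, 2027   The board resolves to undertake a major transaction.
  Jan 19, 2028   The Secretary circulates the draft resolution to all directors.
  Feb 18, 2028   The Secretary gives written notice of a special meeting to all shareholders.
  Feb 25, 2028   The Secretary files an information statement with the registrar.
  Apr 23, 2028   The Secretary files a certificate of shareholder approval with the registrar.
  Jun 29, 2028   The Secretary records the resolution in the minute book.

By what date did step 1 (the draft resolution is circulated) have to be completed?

Jan 20, 2028

Step 1 runs from Dec 22, 2027, when the board resolution is passed. 29 days after Dec 22, 2027 is Jan 20, 2028.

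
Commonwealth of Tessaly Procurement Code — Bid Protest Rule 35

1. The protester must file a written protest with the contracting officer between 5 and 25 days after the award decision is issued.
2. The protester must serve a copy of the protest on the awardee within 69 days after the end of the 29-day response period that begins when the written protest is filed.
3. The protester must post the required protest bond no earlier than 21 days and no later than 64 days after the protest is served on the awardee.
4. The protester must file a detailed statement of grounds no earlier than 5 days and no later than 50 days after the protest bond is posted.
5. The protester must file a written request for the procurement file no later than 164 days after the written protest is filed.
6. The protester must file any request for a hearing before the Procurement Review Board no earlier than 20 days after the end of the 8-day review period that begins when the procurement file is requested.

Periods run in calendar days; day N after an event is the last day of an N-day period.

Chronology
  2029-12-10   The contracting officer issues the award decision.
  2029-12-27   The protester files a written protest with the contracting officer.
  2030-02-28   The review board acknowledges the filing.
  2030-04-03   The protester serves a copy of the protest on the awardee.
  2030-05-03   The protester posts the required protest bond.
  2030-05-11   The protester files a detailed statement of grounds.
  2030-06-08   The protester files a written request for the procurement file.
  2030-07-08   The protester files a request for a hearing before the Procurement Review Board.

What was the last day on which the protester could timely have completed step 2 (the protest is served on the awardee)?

2030-04-04

The written protest is filed on 2029-12-27; the 29-day response period therefore ends 2030-01-25, and step 2 runs from that date. 69 days after 2030-01-25 is 2030-04-04.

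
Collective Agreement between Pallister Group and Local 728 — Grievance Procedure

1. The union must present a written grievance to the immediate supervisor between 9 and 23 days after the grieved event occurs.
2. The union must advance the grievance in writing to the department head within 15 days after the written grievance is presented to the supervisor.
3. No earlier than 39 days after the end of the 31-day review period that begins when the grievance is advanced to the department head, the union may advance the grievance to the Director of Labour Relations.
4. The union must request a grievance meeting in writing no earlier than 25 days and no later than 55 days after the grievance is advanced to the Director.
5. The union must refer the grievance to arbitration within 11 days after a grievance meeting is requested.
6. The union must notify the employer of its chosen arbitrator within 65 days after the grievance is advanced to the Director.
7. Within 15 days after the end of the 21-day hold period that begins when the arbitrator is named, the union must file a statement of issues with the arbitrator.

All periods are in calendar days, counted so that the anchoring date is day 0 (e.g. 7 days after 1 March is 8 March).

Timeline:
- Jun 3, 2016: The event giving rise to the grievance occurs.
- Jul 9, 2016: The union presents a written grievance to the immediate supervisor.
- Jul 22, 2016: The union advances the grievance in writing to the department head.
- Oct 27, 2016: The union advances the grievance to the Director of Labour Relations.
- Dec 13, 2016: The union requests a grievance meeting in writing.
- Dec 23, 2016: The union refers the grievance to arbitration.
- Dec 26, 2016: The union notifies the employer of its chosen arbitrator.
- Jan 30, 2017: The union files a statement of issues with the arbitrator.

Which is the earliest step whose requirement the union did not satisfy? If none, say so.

(1) the permitted window runs from Jun 3, 2016 + 9 = Jun 12, 2016 to Jun 3, 2016 + 23 = Jun 26, 2016; done Jul 9, 2016 — 13 days after the window closed.
No need to go further; step 1 was not satisfied.

Step 1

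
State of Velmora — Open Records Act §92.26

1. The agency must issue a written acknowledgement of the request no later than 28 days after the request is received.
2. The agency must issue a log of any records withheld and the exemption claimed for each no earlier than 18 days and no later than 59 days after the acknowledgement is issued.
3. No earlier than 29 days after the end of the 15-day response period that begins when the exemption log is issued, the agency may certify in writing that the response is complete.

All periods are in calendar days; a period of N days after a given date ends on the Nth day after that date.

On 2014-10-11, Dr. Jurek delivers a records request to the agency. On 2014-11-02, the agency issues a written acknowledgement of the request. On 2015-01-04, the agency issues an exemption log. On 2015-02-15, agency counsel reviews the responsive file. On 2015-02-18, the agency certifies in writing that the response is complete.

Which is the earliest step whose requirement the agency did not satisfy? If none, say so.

Step 2

Step 1 — counting 28 days from 2014-10-11 (when the request is received) gives a deadline of 2014-11-08; completed 2014-11-02, before the deadline.
Step 2 — 18 and 59 days from 2014-11-02 (when the acknowledgement is issued) are 2014-11-20 and 2014-12-31 respectively; done 2015-01-04 — 4 days after the window closed.
Later steps need not be reached.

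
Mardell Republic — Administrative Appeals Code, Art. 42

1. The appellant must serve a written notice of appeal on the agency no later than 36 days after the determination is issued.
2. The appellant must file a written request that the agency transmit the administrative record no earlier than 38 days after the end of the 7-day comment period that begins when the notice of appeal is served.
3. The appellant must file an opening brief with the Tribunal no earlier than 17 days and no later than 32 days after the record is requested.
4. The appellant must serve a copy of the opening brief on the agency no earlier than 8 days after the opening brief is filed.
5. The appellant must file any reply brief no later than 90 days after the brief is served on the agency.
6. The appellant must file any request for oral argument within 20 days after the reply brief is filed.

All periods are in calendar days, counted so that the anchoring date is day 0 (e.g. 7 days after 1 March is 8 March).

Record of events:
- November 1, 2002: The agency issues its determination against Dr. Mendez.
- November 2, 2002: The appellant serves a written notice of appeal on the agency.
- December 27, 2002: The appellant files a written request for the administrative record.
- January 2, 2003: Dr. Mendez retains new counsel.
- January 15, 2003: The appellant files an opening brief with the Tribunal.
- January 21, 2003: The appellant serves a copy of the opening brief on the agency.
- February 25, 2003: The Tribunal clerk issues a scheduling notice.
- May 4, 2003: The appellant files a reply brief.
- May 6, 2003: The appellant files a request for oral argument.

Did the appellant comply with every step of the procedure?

Step 1 — counting 36 days from November 1, 2002 (when the determination is issued) gives a deadline of December 7, 2002; completed November 2, 2002, before the deadline.
Step 2 — must wait 38 days from November 9, 2002 (end of the 7-day comment period, which began when the notice of appeal is served on November 2, 2002), so not before December 17, 2002; December 27, 2002 is on or after that date.
Step 3 — 17 and 32 days from December 27, 2002 (when the record is requested) are January 13, 2003 and January 28, 2003 respectively; January 15, 2003 falls inside that range.
Step 4 — must wait 8 days from January 15, 2003 (when the opening brief is filed), so not before January 23, 2003; January 21, 2003 is 2 days before the earliest permitted date.
The procedure was therefore not followed at step 4.

No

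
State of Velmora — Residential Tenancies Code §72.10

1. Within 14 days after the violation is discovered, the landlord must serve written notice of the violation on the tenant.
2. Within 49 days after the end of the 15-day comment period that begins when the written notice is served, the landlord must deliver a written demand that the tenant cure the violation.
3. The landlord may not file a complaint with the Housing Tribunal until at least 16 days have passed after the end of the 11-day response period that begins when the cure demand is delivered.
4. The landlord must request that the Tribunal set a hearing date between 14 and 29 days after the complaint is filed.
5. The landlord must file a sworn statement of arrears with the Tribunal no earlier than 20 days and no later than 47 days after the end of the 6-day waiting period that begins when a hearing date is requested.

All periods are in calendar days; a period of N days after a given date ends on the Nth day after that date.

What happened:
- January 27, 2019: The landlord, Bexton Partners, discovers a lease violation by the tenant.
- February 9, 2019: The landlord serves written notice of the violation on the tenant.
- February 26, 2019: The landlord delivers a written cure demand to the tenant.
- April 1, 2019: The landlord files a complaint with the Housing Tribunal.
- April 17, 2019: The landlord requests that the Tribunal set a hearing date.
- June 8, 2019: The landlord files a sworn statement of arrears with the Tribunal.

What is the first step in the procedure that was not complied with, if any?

(1) due by January 27, 2019 + 14 days = February 10, 2019; February 9, 2019 is within that limit.
(2) due by February 24, 2019 + 49 days = April 14, 2019; done February 26, 2019 — timely.
(3) permitted from March 9, 2019 + 16 days = March 25, 2019 onward; done April 1, 2019 — permitted.
(4) the permitted window runs from April 1, 2019 + 14 = April 15, 2019 to April 1, 2019 + 29 = April 30, 2019; done April 17, 2019, which is between those dates.
(5) the permitted window runs from April 23, 2019 + 20 = May 13, 2019 to April 23, 2019 + 47 = June 9, 2019; June 8, 2019 falls inside that range.

None — every step was satisfied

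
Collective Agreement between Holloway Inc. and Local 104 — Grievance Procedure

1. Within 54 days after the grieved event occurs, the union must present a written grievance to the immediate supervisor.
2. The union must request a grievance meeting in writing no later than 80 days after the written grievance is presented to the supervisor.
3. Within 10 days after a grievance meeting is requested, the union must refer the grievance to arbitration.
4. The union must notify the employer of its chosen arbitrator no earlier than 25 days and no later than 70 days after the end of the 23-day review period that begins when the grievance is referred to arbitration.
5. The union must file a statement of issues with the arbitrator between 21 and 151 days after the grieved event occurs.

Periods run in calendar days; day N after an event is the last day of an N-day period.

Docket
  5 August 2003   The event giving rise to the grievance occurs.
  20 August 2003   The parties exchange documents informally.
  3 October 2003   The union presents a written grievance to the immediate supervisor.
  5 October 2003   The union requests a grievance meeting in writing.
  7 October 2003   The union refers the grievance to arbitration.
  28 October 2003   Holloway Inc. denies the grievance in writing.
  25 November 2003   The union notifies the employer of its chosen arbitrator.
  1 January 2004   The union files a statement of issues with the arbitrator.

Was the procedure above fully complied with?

No

(1) due by 5 August 2003 + 54 days = 28 September 2003; done 3 October 2003 — 5 days late.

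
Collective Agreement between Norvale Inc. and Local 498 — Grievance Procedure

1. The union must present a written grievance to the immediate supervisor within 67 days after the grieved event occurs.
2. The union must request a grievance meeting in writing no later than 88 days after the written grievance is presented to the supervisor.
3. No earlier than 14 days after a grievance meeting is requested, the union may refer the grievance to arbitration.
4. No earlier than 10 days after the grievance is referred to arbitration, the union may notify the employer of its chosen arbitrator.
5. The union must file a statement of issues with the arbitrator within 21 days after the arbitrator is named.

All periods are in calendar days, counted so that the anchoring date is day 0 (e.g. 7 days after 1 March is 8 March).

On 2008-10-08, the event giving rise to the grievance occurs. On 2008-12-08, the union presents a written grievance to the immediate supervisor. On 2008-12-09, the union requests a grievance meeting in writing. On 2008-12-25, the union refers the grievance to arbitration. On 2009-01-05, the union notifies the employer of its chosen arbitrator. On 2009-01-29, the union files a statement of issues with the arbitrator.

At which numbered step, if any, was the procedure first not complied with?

Step 5

Step 1: 67 days after 2008-10-08 (when the grieved event occurs) is 2008-12-14; done 2008-12-08 — timely.
Step 2: 88 days after 2008-12-08 (when the written grievance is presented to the supervisor) is 2009-03-06; 2008-12-09 is within that limit.
Step 3: the earliest permitted date is 14 days after 2008-12-09 (when a grievance meeting is requested), i.e. 2008-12-23; done 2008-12-25, after the minimum wait.
Step 4: the earliest permitted date is 10 days after 2008-12-25 (when the grievance is referred to arbitration), i.e. 2009-01-04; done 2009-01-05, after the minimum wait.
Step 5: 21 days after 2009-01-05 (when the arbitrator is named) is 2009-01-26; done 2009-01-29 — 3 days late.
The analysis stops there.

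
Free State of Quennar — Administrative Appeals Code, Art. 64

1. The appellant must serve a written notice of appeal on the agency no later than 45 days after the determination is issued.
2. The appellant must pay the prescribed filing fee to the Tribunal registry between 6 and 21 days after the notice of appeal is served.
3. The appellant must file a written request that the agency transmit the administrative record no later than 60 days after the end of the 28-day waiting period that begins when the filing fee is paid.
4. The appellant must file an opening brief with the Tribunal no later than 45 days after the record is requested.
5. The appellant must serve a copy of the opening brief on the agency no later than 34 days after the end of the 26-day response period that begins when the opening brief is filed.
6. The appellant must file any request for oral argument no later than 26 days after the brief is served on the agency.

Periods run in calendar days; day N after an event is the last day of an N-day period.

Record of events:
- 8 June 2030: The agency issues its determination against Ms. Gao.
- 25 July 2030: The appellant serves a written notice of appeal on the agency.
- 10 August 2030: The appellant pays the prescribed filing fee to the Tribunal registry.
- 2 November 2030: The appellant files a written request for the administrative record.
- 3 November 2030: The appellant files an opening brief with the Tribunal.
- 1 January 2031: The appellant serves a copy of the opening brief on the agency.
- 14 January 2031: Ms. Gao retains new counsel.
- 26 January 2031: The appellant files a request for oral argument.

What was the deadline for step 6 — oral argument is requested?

Step 6 runs from 1 January 2031, when the brief is served on the agency. 26 days after 1 January 2031 is 27 January 2031.

27 January 2031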